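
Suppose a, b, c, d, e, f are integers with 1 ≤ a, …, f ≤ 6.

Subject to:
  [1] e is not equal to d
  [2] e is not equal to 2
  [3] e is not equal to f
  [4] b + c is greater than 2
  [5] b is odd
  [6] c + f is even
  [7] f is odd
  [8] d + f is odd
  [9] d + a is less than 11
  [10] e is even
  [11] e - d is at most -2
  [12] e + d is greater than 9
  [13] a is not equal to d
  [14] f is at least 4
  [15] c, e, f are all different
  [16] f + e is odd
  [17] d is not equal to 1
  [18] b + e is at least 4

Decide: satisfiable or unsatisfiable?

Setting (a, b, c, d, e, f) = (3, 1, 3, 6, 4, 5) satisfies everything: constraint 4: b + c = 4; constraint 9: d + a = 9; constraint 11: e - d = -2, and the others follow.

Satisfiable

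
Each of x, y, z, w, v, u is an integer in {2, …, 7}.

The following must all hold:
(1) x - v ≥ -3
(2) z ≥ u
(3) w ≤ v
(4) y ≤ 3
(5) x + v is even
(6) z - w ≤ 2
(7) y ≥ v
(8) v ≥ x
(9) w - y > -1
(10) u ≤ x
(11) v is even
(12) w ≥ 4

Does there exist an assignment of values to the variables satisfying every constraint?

From constraints 3 and 12: v ≥ w and w ≥ 4, so v ≥ 4. From constraints 4 and 7: v ≤ y and y ≤ 3, so v ≤ 3. But 3 < 4, so no value of v works.

Unsatisfiable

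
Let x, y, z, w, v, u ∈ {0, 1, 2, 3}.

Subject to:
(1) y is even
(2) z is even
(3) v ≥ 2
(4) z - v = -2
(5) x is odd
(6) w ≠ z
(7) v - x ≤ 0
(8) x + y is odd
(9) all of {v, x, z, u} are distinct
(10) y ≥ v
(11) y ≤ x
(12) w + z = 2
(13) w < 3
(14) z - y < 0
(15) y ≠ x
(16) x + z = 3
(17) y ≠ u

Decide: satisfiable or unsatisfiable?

Satisfiable

One satisfying assignment is x = 3, y = 2, z = 0, w = 2, v = 2, u = 1.
For the less obvious constraints — constraint 4: z - v = -2; constraint 7: v - x = -1 — and the others hold by inspection.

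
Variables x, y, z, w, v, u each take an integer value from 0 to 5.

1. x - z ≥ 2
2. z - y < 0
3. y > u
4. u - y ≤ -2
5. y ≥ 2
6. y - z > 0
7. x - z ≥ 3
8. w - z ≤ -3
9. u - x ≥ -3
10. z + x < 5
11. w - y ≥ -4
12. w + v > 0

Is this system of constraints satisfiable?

Constraints 4, 7, 8, 9, and 11 give w − y ≥ -4, y − u ≥ 2, u − x ≥ -3, x − z ≥ 3, z − w ≥ 3.
Adding all 5 inequalities: the left sides telescope to 0, and the right sides sum to (-4) + 2 + (-3) + 3 + 3 = 1. So 0 ≥ 1, which is false.

Unsatisfiable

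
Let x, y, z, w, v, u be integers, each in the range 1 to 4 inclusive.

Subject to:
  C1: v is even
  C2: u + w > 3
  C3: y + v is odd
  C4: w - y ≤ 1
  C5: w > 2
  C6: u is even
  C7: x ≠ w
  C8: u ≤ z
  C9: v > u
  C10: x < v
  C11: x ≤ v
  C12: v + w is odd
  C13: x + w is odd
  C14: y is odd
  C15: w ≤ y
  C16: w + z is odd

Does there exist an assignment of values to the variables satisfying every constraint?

Satisfiable

The assignment x = 2, y = 3, z = 2, w = 3, v = 4, u = 2 works:
  constraint 1 holds since v = 4 is even.
  constraint 2 holds since u + w = 5.
  constraint 4 holds since w - y = 0.
The rest check out directly.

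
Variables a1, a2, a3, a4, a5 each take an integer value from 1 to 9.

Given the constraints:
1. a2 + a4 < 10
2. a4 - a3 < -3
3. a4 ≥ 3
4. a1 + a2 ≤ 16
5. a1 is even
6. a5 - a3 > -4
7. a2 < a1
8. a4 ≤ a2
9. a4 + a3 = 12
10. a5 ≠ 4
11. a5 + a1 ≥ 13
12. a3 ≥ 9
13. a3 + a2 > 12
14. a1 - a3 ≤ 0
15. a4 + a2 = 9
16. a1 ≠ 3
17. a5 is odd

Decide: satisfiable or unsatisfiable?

Take a1 = 8, a2 = 6, a3 = 9, a4 = 3, a5 = 7. Then constraint 1: a2 + a4 = 9; constraint 2: a4 - a3 = -6, and every other listed constraint is also met.

Satisfiable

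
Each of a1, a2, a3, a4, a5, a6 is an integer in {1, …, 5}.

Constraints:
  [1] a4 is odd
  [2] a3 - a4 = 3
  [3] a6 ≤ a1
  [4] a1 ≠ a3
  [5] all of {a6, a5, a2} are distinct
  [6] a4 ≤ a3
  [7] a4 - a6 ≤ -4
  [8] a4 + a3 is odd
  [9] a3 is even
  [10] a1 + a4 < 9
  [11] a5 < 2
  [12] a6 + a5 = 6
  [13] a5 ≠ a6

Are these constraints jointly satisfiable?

Satisfiable

Take a1 = 5, a2 = 4, a3 = 4, a4 = 1, a5 = 1, a6 = 5. Then constraint 2: a3 - a4 = 3; constraint 7: a4 - a6 = -4; constraint 10: a1 + a4 = 6, and every other listed constraint is also met.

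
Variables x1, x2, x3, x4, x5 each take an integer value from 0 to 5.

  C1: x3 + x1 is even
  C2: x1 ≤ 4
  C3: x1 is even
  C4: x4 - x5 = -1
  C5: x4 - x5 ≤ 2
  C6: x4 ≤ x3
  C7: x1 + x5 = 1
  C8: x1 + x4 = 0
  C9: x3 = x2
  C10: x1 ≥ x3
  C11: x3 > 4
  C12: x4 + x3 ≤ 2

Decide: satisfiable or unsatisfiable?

Unsatisfiable

From constraint 11: x3 ≥ 5. From constraints 2 and 10: x3 ≤ x1 and x1 ≤ 4, so x3 ≤ 4. But 4 < 5, so no value of x3 works.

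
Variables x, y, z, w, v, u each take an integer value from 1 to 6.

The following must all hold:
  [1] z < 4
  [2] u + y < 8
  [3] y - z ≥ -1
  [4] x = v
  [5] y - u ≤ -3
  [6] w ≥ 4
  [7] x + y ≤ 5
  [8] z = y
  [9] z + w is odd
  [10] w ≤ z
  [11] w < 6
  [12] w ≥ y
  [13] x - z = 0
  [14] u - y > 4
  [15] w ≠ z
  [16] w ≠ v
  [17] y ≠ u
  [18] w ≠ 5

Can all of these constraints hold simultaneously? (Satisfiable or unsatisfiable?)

Unsatisfiable

From constraints 6 and 10: z ≥ w and w ≥ 4, so z ≥ 4. From constraint 1: z ≤ 3. But 3 < 4, so no value of z works.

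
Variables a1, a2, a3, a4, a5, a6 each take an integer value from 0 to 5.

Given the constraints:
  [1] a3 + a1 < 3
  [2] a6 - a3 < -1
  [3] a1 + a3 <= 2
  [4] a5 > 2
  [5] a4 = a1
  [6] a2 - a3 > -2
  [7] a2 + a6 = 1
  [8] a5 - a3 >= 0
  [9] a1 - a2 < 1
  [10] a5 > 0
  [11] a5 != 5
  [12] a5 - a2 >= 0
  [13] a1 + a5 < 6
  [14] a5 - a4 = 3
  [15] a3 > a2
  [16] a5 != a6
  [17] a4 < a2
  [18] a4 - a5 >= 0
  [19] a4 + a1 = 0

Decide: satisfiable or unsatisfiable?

Constraints 8, 15, 17, and 18 give a3 ≤ a5, a5 ≤ a4, a4 < a2, a2 < a3. Chaining: a3 ≤ a5 ≤ a4 < a2 < a3, which forces a3 < a3 — impossible.

Unsatisfiable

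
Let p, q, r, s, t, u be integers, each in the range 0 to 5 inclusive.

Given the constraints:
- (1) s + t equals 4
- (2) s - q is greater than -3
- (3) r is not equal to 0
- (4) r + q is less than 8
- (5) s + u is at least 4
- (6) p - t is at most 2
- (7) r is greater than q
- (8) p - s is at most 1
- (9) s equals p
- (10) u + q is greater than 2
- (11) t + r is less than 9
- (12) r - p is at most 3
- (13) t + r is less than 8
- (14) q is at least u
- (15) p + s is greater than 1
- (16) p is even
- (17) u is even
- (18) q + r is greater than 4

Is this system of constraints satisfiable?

Take p = 2, q = 2, r = 5, s = 2, t = 2, u = 2. Then constraint 1: s + t = 4; constraint 2: s - q = 0, and every other listed constraint is also met.

Satisfiable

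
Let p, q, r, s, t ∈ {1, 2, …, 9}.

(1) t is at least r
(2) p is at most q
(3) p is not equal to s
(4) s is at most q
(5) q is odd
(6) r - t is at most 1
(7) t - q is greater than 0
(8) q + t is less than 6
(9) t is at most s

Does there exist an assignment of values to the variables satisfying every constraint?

Constraints 4, 7, and 9 give t ≤ s, s ≤ q, q < t. Chaining: t ≤ s ≤ q < t, which forces t < t — impossible.

Unsatisfiable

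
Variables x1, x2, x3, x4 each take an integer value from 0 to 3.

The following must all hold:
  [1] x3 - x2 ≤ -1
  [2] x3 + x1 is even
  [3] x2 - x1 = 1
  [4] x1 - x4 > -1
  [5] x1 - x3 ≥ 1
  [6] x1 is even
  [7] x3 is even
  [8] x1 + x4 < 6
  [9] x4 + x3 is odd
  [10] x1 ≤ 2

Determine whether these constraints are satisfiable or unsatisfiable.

Try x1 = 2, x2 = 3, x3 = 0, x4 = 1.
Check constraint 1: x3 - x2 = -3; constraint 3: x2 - x1 = 1; constraint 4: x1 - x4 = 1. The remaining constraints are straightforward to verify.

Satisfiable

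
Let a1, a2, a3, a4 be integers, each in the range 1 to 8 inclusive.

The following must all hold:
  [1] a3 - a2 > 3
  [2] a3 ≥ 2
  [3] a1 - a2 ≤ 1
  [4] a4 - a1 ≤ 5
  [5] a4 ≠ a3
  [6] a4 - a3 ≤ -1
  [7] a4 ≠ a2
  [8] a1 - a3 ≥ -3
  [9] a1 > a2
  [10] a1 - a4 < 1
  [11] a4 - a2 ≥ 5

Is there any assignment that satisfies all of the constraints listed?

Unsatisfiable

Constraints 3, 6, 8, and 11 give a2 − a1 ≥ -1, a1 − a3 ≥ -3, a3 − a4 ≥ 1, a4 − a2 ≥ 5.
Adding all 4 inequalities: the left sides telescope to 0, and the right sides sum to (-1) + (-3) + 1 + 5 = 2. So 0 ≥ 2, which is false.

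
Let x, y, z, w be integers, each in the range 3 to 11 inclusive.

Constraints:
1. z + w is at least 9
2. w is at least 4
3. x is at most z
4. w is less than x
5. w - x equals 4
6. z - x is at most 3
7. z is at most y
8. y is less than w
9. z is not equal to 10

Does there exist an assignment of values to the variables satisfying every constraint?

Constraints 3, 4, 7, and 8 give y < w, w < x, x ≤ z, z ≤ y. Chaining: y < w < x ≤ z ≤ y, which forces y < y — impossible.

Unsatisfiable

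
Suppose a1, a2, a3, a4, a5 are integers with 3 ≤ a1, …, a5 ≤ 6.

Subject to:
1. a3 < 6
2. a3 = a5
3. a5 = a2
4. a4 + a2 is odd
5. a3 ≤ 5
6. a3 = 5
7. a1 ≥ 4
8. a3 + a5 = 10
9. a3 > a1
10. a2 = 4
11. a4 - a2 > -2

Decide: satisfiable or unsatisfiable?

Unsatisfiable

Constraint 6 fixes a3 = 5 and constraint 10 fixes a2 = 4. Constraints 2 and 3 give a3 = a5 = a2, so a3 = a2. But 5 ≠ 4 — contradiction.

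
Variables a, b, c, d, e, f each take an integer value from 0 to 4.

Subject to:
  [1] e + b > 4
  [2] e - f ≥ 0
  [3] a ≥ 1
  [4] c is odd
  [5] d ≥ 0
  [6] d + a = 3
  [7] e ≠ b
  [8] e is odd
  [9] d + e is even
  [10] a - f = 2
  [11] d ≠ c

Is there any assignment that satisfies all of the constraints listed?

Satisfiable

The assignment a = 2, b = 4, c = 3, d = 1, e = 1, f = 0 works:
  constraint 1 holds since e + b = 5.
  constraint 2 holds since e - f = 1.
The rest check out directly.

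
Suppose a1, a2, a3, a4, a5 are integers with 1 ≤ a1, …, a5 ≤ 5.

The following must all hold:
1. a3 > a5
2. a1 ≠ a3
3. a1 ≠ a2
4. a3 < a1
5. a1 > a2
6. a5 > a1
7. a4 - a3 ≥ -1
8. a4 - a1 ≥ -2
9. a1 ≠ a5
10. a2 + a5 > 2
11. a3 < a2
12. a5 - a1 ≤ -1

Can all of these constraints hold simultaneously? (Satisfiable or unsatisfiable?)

Unsatisfiable

Constraints 1, 5, 6, and 11 give a5 < a3, a3 < a2, a2 < a1, a1 < a5. Chaining: a5 < a3 < a2 < a1 < a5, which forces a5 < a5 — impossible.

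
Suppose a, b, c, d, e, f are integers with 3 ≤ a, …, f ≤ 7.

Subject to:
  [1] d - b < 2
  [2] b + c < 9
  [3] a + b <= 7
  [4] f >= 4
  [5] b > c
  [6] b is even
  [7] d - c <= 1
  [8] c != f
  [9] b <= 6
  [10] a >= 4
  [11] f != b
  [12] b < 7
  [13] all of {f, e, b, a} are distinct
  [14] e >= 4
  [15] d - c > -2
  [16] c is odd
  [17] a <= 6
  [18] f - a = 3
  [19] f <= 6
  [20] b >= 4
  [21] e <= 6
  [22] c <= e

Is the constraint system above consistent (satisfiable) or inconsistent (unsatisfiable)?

Unsatisfiable

Constraints 4, 9, 10, 14, 17, 19, 20, and 21 confine each of f, e, b, a to the 3 values {4, …, 6}.
Constraint 13 requires all 4 of them to be distinct, but only 3 values are available — impossible by the pigeonhole principle.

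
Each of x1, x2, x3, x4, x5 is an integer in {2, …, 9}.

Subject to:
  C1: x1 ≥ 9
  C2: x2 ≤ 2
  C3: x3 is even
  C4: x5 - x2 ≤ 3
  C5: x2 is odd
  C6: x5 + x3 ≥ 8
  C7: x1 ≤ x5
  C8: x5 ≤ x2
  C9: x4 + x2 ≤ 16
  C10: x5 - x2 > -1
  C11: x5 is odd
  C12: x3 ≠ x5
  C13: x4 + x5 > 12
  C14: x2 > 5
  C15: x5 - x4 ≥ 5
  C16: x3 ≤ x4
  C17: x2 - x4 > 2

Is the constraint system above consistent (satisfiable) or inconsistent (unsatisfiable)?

Unsatisfiable

From constraints 1 and 7: x5 ≥ x1 and x1 ≥ 9, so x5 ≥ 9. From constraints 2 and 8: x5 ≤ x2 and x2 ≤ 2, so x5 ≤ 2. But 2 < 9, so no value of x5 works.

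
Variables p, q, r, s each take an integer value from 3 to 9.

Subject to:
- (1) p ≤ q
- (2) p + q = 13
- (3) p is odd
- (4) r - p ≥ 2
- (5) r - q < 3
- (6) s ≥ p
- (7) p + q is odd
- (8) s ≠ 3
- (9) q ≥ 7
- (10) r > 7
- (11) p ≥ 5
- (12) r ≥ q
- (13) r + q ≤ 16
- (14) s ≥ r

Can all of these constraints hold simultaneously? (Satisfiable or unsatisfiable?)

Satisfiable

Setting (p, q, r, s) = (5, 8, 8, 8) satisfies everything: constraint 2: p + q = 13; constraint 4: r - p = 3; constraint 5: r - q = 0, and the others follow.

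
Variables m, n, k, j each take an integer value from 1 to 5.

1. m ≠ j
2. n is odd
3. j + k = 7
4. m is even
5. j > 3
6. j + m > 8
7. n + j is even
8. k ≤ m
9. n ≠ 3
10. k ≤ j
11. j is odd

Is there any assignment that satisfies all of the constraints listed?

Take m = 4, n = 5, k = 2, j = 5. Then constraint 2: n = 5 is odd; constraint 3: j + k = 7; constraint 6: j + m = 9, and every other listed constraint is also met.

Satisfiable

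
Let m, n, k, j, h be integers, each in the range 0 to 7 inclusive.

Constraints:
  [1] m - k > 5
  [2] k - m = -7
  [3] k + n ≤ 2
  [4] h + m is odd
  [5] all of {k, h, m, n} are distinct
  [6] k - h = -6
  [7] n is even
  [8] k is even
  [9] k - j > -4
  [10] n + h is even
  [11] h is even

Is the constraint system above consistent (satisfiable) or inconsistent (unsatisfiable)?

Satisfiable

Try m = 7, n = 2, k = 0, j = 2, h = 6.
Check constraint 1: m - k = 7; constraint 2: k - m = -7. The remaining constraints are straightforward to verify.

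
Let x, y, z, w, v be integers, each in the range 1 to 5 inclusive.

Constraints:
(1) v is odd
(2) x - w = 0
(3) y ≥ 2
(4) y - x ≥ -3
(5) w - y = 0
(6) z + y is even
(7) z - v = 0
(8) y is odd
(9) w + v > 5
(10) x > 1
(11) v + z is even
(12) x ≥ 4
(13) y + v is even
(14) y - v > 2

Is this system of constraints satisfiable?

Take x = 5, y = 5, z = 1, w = 5, v = 1. Then constraint 2: x - w = 0; constraint 4: y - x = 0; constraint 5: w - y = 0, and every other listed constraint is also met.

Satisfiable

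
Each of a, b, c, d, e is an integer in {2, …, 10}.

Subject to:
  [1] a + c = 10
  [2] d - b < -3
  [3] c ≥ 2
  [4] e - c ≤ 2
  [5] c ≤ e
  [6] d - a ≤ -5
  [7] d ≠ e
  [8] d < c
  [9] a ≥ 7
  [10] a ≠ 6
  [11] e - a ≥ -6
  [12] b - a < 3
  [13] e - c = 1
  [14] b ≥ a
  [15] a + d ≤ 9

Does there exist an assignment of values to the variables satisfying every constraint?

One satisfying assignment is a = 7, b = 8, c = 3, d = 2, e = 4.
For the less obvious constraints — constraint 1: a + c = 10; constraint 2: d - b = -6; constraint 4: e - c = 1 — and the others hold by inspection.

Satisfiable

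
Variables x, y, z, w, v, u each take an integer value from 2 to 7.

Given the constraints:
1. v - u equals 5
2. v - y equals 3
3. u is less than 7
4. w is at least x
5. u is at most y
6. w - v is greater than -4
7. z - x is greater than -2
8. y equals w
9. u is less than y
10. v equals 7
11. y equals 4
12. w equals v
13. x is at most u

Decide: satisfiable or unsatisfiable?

Unsatisfiable

Constraint 11 fixes y = 4 and constraint 10 fixes v = 7. Constraints 8 and 12 give y = w = v, so y = v. But 4 ≠ 7 — contradiction.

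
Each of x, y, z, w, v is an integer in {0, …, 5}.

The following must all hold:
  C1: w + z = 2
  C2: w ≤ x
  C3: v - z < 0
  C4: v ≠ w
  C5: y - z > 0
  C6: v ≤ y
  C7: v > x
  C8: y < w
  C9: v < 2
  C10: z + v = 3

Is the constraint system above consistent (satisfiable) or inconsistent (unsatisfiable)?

Constraints 2, 3, 5, 7, and 8 give v < z, z < y, y < w, w ≤ x, x < v. Chaining: v < z < y < w ≤ x < v, which forces v < v — impossible.

Unsatisfiable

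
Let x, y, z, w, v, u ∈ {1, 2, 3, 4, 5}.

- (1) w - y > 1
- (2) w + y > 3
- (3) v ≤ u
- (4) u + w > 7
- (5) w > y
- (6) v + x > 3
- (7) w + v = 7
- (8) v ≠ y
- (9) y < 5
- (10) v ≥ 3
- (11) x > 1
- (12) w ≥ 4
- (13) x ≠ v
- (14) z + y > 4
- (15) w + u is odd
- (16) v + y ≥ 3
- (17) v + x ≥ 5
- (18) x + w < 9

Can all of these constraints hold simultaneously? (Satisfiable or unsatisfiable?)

Try x = 2, y = 2, z = 3, w = 4, v = 3, u = 5.
Check constraint 1: w - y = 2; constraint 2: w + y = 6. The remaining constraints are straightforward to verify.

Satisfiable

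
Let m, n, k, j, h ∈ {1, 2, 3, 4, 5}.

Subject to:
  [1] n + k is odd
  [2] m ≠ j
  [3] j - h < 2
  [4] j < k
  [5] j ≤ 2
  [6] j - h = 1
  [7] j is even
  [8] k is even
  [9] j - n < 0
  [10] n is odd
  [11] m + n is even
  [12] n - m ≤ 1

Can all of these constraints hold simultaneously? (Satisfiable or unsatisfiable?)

The assignment m = 5, n = 5, k = 4, j = 2, h = 1 works:
  constraint 3 holds since j - h = 1.
  constraint 6 holds since j - h = 1.
  constraint 9 holds since j - n = -3.
The rest check out directly.

Satisfiable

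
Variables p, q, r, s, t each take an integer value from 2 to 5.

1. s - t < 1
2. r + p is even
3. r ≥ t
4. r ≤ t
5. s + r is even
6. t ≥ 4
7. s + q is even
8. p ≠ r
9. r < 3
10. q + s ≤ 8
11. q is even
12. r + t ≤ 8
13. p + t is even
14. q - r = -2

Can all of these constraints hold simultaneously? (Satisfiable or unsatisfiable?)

From constraints 3 and 6: r ≥ t and t ≥ 4, so r ≥ 4. From constraint 9: r ≤ 2. But 2 < 4, so no value of r works.

Unsatisfiable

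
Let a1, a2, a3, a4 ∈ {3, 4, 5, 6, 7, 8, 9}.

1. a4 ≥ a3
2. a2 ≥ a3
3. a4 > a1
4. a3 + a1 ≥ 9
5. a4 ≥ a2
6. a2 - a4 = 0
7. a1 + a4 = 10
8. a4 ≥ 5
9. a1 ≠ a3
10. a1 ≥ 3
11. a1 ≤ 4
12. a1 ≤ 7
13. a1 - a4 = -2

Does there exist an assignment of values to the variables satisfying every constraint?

One satisfying assignment is a1 = 4, a2 = 6, a3 = 6, a4 = 6.
For the less obvious constraints — constraint 4: a3 + a1 = 10; constraint 6: a2 - a4 = 0 — and the others hold by inspection.

Satisfiable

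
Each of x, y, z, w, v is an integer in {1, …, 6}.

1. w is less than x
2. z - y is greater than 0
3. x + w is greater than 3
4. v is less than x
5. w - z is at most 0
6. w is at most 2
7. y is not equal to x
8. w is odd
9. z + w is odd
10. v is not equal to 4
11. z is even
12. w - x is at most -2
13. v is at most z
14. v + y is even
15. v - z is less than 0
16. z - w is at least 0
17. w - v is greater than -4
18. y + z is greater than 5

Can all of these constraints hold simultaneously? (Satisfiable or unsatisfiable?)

Try x = 4, y = 3, z = 4, w = 1, v = 3.
Check constraint 2: z - y = 1; constraint 3: x + w = 5. The remaining constraints are straightforward to verify.

Satisfiable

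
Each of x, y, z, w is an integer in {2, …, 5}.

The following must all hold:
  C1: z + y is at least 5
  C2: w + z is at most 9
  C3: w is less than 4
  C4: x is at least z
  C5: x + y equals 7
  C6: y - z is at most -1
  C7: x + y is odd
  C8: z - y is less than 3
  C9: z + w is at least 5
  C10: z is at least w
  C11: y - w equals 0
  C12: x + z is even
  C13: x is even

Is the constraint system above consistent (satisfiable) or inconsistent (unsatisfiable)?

Setting (x, y, z, w) = (4, 3, 4, 3) satisfies everything: constraint 1: z + y = 7; constraint 2: w + z = 7; constraint 5: x + y = 7, and the others follow.

Satisfiable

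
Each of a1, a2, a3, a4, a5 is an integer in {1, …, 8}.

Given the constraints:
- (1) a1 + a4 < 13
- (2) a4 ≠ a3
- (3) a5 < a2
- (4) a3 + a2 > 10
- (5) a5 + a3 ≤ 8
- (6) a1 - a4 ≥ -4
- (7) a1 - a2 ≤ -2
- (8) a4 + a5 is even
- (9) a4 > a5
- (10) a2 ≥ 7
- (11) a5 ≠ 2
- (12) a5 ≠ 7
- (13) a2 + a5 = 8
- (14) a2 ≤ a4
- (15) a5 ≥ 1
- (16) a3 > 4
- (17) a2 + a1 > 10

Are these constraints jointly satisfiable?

Take a1 = 4, a2 = 7, a3 = 6, a4 = 7, a5 = 1. Then constraint 1: a1 + a4 = 11; constraint 4: a3 + a2 = 13, and every other listed constraint is also met.

Satisfiable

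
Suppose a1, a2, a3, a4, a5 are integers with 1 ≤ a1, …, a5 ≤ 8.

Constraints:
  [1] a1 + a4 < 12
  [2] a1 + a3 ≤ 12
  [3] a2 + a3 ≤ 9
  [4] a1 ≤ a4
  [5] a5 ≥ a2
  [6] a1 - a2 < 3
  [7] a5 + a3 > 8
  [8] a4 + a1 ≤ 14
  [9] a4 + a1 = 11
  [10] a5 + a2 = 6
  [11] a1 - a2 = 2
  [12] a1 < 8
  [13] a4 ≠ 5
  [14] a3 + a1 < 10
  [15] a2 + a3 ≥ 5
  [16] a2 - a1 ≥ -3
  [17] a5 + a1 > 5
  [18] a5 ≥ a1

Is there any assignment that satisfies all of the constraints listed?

Setting (a1, a2, a3, a4, a5) = (4, 2, 5, 7, 4) satisfies everything: constraint 1: a1 + a4 = 11; constraint 2: a1 + a3 = 9, and the others follow.

Satisfiable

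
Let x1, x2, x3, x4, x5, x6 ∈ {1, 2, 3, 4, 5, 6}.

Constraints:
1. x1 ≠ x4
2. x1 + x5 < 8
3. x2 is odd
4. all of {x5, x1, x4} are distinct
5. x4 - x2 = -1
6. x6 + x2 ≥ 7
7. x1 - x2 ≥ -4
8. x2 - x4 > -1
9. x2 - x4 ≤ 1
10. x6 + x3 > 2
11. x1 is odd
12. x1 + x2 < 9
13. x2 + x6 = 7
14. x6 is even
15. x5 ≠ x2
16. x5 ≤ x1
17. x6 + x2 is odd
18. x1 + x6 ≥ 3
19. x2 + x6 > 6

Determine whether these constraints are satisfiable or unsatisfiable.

Try x1 = 3, x2 = 5, x3 = 3, x4 = 4, x5 = 2, x6 = 2.
Check constraint 2: x1 + x5 = 5; constraint 5: x4 - x2 = -1; constraint 6: x6 + x2 = 7. The remaining constraints are straightforward to verify.

Satisfiable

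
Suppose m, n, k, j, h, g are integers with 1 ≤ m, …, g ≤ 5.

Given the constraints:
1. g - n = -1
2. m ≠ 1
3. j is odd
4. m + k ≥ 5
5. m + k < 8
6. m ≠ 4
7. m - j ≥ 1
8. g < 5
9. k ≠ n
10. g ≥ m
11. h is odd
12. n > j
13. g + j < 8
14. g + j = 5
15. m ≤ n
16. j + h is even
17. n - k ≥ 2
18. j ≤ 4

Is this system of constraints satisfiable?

Satisfiable

One satisfying assignment is m = 2, n = 5, k = 3, j = 1, h = 1, g = 4.
For the less obvious constraints — constraint 1: g - n = -1; constraint 4: m + k = 5; constraint 5: m + k = 5 — and the others hold by inspection.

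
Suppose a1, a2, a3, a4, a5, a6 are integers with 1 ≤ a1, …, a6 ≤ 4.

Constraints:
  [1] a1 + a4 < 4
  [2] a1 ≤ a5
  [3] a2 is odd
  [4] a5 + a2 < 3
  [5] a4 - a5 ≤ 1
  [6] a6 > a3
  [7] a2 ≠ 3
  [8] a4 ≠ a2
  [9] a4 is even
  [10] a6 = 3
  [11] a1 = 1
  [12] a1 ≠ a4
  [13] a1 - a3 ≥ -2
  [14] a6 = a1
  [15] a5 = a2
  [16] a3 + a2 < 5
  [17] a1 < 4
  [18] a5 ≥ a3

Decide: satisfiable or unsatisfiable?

Unsatisfiable

Constraint 10 fixes a6 = 3 and constraint 11 fixes a1 = 1, but constraint 14 requires a6 = a1. Since 3 ≠ 1, contradiction.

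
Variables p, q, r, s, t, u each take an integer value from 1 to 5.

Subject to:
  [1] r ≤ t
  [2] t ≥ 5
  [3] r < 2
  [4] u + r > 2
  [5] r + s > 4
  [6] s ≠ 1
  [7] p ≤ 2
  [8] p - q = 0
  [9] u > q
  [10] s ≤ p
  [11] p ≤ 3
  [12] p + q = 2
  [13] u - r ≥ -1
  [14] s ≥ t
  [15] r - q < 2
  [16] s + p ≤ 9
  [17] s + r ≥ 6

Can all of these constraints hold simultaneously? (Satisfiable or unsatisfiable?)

Unsatisfiable

From constraints 2 and 14: s ≥ t and t ≥ 5, so s ≥ 5. From constraints 10 and 11: s ≤ p and p ≤ 3, so s ≤ 3. But 3 < 5, so no value of s works.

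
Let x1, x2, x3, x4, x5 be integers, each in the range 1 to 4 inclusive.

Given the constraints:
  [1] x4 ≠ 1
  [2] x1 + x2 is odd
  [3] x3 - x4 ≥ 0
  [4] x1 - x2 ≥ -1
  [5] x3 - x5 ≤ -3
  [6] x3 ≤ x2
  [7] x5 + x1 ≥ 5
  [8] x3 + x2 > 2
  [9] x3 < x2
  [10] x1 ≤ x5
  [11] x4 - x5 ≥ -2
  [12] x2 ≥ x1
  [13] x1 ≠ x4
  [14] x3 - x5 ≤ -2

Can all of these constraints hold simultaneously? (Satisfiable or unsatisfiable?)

Constraints 3, 5, and 11 give x3 − x4 ≥ 0, x4 − x5 ≥ -2, x5 − x3 ≥ 3.
Adding all 3 inequalities: the left sides telescope to 0, and the right sides sum to 0 + (-2) + 3 = 1. So 0 ≥ 1, which is false.

Unsatisfiable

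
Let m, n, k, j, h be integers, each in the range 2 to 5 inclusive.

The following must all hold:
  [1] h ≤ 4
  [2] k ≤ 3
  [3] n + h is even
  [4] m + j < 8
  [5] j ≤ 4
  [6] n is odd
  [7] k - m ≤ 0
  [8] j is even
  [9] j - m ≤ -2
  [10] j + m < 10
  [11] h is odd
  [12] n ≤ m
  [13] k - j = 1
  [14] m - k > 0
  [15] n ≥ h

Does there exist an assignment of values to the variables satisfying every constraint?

Take m = 5, n = 5, k = 3, j = 2, h = 3. Then constraint 4: m + j = 7; constraint 7: k - m = -2; constraint 9: j - m = -3, and every other listed constraint is also met.

Satisfiable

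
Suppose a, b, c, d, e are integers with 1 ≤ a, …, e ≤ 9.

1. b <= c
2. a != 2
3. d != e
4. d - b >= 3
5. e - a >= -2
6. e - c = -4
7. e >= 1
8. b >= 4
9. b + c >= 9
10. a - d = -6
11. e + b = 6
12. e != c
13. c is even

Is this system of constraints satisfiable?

Satisfiable

One satisfying assignment is a = 3, b = 4, c = 6, d = 9, e = 2.
For the less obvious constraints — constraint 4: d - b = 5; constraint 5: e - a = -1 — and the others hold by inspection.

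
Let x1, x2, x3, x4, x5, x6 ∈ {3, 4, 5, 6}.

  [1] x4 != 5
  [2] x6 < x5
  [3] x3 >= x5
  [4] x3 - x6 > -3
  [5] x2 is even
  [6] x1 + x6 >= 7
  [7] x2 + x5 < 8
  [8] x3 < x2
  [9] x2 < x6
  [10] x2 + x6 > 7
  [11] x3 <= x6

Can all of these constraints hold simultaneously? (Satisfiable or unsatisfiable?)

Constraints 2, 3, 8, and 9 give x5 ≤ x3, x3 < x2, x2 < x6, x6 < x5. Chaining: x5 ≤ x3 < x2 < x6 < x5, which forces x5 < x5 — impossible.

Unsatisfiable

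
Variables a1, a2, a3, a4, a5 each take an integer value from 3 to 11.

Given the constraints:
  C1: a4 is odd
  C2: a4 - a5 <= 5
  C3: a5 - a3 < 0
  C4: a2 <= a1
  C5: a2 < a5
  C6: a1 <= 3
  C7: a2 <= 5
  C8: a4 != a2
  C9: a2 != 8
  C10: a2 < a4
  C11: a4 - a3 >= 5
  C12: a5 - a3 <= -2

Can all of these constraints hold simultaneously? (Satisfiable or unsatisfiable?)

Constraints 2, 11, and 12 give a3 − a5 ≥ 2, a5 − a4 ≥ -5, a4 − a3 ≥ 5.
Adding all 3 inequalities: the left sides telescope to 0, and the right sides sum to 2 + (-5) + 5 = 2. So 0 ≥ 2, which is false.

Unsatisfiable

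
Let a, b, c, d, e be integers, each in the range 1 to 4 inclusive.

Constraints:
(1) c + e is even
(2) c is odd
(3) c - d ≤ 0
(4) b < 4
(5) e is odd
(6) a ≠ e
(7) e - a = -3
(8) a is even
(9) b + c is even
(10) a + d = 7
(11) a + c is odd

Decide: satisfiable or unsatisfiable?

Satisfiable

One satisfying assignment is a = 4, b = 3, c = 3, d = 3, e = 1.
For the less obvious constraints — constraint 3: c - d = 0; constraint 7: e - a = -3; constraint 10: a + d = 7 — and the others hold by inspection.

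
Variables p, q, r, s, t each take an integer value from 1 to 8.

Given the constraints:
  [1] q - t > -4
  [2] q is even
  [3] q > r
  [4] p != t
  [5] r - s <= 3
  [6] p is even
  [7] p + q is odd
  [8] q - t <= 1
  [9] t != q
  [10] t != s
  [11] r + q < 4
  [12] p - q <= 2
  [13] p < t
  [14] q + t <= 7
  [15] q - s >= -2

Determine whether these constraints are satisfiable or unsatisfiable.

Constraint 6 makes p even and constraint 2 makes q even, so p + q must be even. Constraint 7 says p + q is odd — contradiction.

Unsatisfiable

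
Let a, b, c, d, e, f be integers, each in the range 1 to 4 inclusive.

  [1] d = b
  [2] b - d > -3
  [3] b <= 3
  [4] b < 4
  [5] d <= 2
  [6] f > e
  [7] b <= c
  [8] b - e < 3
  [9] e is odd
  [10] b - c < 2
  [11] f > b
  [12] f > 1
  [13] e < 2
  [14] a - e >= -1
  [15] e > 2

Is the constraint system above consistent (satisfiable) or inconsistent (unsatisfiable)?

From constraint 15: e ≥ 3. From constraint 13: e ≤ 1. But 1 < 3, so no value of e works.

Unsatisfiable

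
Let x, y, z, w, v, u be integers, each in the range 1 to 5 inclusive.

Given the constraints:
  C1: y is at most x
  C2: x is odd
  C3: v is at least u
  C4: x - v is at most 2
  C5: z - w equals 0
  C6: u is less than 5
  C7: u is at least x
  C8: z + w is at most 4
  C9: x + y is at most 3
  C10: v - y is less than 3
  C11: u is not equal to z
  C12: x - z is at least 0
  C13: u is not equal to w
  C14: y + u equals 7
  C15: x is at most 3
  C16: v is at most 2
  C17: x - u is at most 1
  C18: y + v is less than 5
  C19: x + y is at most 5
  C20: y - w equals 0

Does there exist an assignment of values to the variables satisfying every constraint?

Unsatisfiable

From constraints 1 and 15: y ≤ x ≤ 3. From constraints 3 and 16: u ≤ v ≤ 2. Hence y + u ≤ 5. But constraint 14 requires y + u = 7, and 7 > 5. Contradiction.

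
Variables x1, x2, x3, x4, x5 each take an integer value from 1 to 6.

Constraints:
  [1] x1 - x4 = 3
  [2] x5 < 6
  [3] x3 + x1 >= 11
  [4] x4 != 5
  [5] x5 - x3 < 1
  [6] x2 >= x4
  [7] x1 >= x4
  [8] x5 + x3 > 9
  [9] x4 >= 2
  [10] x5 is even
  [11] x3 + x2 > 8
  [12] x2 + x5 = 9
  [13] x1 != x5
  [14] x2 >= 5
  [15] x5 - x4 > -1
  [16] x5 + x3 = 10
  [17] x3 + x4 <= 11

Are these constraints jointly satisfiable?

The assignment x1 = 5, x2 = 5, x3 = 6, x4 = 2, x5 = 4 works:
  constraint 1 holds since x1 - x4 = 3.
  constraint 3 holds since x3 + x1 = 11.
The rest check out directly.

Satisfiable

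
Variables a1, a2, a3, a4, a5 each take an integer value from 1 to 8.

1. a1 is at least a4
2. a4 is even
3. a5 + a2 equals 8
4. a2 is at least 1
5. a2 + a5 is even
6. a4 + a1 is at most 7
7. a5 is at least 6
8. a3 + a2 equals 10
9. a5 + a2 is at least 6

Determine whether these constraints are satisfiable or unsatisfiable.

Try a1 = 4, a2 = 2, a3 = 8, a4 = 2, a5 = 6.
Check constraint 3: a5 + a2 = 8; constraint 6: a4 + a1 = 6; constraint 8: a3 + a2 = 10. The remaining constraints are straightforward to verify.

Satisfiable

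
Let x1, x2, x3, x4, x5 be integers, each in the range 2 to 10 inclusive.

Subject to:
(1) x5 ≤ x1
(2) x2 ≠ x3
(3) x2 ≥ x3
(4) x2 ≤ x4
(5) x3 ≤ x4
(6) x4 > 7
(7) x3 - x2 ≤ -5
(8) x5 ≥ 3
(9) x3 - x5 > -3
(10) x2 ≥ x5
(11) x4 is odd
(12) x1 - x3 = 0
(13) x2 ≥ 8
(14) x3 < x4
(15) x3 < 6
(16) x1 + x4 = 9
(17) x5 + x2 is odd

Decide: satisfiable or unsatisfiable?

Unsatisfiable

From constraints 1 and 8: x1 ≥ x5 ≥ 3. From constraints 4 and 13: x4 ≥ x2 ≥ 8. Hence x1 + x4 ≥ 11. But constraint 16 requires x1 + x4 = 9, and 9 < 11. Contradiction.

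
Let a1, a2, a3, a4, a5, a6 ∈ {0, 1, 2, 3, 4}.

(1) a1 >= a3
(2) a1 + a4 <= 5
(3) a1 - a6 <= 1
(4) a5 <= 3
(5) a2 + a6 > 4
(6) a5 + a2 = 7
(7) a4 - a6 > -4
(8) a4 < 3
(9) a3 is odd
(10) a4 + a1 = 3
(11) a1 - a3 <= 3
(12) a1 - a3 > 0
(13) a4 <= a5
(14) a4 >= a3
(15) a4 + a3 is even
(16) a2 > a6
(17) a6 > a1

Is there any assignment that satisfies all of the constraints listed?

Try a1 = 2, a2 = 4, a3 = 1, a4 = 1, a5 = 3, a6 = 3.
Check constraint 2: a1 + a4 = 3; constraint 3: a1 - a6 = -1; constraint 5: a2 + a6 = 7. The remaining constraints are straightforward to verify.

Satisfiable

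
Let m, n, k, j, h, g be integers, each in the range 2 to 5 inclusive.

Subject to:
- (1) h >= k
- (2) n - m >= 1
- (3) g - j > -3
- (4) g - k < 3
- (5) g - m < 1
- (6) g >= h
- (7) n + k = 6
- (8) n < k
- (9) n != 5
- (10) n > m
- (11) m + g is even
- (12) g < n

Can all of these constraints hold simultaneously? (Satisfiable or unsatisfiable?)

Constraints 1, 6, 8, and 12 give g < n, n < k, k ≤ h, h ≤ g. Chaining: g < n < k ≤ h ≤ g, which forces g < g — impossible.

Unsatisfiable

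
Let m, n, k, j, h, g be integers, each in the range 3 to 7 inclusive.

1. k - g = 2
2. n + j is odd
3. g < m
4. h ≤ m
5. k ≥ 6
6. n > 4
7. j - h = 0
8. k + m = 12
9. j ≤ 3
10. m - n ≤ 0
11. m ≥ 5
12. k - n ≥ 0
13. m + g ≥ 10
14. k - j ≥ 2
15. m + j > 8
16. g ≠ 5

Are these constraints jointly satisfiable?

Try m = 6, n = 6, k = 6, j = 3, h = 3, g = 4.
Check constraint 1: k - g = 2; constraint 7: j - h = 0; constraint 8: k + m = 12. The remaining constraints are straightforward to verify.

Satisfiable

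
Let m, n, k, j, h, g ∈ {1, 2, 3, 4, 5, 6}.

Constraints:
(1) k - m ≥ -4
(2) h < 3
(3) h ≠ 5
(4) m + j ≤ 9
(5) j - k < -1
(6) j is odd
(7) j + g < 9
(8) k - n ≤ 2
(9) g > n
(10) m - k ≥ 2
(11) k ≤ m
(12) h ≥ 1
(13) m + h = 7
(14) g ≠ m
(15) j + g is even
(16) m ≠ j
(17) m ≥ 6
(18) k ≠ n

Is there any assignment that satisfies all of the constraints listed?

Satisfiable

The assignment m = 6, n = 1, k = 3, j = 1, h = 1, g = 5 works:
  constraint 1 holds since k - m = -3.
  constraint 4 holds since m + j = 7.
The rest check out directly.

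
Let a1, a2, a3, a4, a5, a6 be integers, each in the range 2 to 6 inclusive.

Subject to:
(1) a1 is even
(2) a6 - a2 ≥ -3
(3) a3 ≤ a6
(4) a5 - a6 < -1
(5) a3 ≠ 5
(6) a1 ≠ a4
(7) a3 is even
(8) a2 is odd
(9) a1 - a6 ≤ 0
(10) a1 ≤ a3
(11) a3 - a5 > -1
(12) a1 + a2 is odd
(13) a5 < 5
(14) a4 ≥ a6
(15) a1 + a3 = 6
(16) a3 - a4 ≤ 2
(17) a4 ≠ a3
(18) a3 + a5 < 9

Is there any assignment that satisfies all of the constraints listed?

Setting (a1, a2, a3, a4, a5, a6) = (2, 5, 4, 5, 2, 4) satisfies everything: constraint 2: a6 - a2 = -1; constraint 4: a5 - a6 = -2, and the others follow.

Satisfiable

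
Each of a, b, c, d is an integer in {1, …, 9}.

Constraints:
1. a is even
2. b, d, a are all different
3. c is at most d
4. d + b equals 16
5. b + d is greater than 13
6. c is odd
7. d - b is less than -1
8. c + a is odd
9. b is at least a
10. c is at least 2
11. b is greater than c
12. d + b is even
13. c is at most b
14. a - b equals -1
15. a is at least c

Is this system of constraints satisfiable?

Setting (a, b, c, d) = (8, 9, 3, 7) satisfies everything: constraint 4: d + b = 16; constraint 5: b + d = 16, and the others follow.

Satisfiable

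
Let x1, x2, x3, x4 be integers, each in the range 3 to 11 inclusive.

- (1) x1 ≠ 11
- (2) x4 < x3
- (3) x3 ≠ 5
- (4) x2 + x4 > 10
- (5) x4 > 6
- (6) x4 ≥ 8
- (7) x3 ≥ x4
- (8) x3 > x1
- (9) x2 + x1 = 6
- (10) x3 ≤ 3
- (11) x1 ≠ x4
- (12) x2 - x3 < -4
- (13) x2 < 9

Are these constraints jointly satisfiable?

From constraint 5: x4 ≥ 7. From constraints 7 and 10: x4 ≤ x3 and x3 ≤ 3, so x4 ≤ 3. But 3 < 7, so no value of x4 works.

Unsatisfiable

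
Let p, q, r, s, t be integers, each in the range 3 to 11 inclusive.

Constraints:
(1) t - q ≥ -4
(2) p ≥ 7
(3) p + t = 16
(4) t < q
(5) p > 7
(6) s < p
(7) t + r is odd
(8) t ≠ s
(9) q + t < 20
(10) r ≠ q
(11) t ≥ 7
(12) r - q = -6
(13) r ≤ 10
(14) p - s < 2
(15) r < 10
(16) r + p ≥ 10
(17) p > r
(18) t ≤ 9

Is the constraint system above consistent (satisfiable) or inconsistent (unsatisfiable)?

Satisfiable

One satisfying assignment is p = 8, q = 11, r = 5, s = 7, t = 8.
For the less obvious constraints — constraint 1: t - q = -3; constraint 3: p + t = 16; constraint 9: q + t = 19 — and the others hold by inspection.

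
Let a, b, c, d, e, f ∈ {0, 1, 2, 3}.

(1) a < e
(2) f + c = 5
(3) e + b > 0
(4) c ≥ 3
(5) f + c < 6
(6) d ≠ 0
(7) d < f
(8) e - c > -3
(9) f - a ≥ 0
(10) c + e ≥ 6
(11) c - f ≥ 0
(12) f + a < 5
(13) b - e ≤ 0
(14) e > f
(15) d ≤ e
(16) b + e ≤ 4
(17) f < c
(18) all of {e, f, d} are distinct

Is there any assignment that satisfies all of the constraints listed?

Setting (a, b, c, d, e, f) = (2, 0, 3, 1, 3, 2) satisfies everything: constraint 2: f + c = 5; constraint 3: e + b = 3, and the others follow.

Satisfiable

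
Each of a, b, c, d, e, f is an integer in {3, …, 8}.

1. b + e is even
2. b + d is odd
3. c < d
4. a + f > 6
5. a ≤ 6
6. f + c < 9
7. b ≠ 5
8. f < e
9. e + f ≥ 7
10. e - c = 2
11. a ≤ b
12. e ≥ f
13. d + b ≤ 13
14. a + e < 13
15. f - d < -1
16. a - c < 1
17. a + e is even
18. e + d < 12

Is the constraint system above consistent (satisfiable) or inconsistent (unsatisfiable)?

Take a = 4, b = 6, c = 4, d = 5, e = 6, f = 3. Then constraint 4: a + f = 7; constraint 6: f + c = 7; constraint 9: e + f = 9, and every other listed constraint is also met.

Satisfiable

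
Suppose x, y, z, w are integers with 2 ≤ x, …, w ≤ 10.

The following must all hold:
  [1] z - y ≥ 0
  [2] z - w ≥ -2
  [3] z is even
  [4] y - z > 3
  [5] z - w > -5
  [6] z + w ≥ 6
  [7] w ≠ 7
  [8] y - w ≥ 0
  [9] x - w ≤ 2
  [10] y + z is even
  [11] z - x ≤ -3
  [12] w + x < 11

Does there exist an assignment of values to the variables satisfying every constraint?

Unsatisfiable

Constraints 1, 8, 9, and 11 give y − w ≥ 0, w − x ≥ -2, x − z ≥ 3, z − y ≥ 0.
Adding all 4 inequalities: the left sides telescope to 0, and the right sides sum to 0 + (-2) + 3 + 0 = 1. So 0 ≥ 1, which is false.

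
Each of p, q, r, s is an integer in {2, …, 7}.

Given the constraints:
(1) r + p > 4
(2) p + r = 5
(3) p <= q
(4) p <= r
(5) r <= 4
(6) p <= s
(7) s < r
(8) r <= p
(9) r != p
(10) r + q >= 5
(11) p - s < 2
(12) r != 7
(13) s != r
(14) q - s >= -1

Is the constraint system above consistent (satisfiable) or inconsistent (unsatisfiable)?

Unsatisfiable

Constraints 6, 7, and 8 give r ≤ p, p ≤ s, s < r. Chaining: r ≤ p ≤ s < r, which forces r < r — impossible.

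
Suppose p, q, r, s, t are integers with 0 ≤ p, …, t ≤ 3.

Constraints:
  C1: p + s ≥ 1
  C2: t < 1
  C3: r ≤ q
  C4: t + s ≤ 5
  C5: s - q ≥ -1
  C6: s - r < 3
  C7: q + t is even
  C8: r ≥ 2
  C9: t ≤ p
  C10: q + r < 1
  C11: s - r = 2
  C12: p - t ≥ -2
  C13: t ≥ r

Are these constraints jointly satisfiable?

From constraints 8 and 13: t ≥ r and r ≥ 2, so t ≥ 2. From constraint 2: t ≤ 0. But 0 < 2, so no value of t works.

Unsatisfiable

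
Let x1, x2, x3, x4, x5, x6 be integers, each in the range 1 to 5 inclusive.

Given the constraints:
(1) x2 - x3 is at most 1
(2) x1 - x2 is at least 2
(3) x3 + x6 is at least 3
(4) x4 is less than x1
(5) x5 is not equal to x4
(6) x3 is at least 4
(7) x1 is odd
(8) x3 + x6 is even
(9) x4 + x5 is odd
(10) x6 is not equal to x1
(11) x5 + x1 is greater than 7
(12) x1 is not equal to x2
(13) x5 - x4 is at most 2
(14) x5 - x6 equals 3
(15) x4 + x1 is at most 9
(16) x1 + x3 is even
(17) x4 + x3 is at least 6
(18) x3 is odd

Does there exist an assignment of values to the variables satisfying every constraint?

Setting (x1, x2, x3, x4, x5, x6) = (5, 3, 5, 3, 4, 1) satisfies everything: constraint 1: x2 - x3 = -2; constraint 2: x1 - x2 = 2; constraint 3: x3 + x6 = 6, and the others follow.

Satisfiable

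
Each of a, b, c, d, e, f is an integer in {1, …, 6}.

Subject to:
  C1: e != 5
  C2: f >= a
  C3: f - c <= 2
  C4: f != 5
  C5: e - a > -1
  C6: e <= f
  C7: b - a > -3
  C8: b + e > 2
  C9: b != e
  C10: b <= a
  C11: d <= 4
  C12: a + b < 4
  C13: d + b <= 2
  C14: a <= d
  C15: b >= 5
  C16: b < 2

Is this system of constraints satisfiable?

Unsatisfiable

From constraints 10 and 15: a ≥ b and b ≥ 5, so a ≥ 5. From constraints 11 and 14: a ≤ d and d ≤ 4, so a ≤ 4. But 4 < 5, so no value of a works.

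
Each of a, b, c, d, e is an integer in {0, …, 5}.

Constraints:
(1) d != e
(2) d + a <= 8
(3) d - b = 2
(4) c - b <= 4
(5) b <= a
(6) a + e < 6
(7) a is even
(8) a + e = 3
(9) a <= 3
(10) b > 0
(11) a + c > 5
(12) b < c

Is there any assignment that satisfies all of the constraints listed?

One satisfying assignment is a = 2, b = 2, c = 4, d = 4, e = 1.
For the less obvious constraints — constraint 2: d + a = 6; constraint 3: d - b = 2 — and the others hold by inspection.

Satisfiable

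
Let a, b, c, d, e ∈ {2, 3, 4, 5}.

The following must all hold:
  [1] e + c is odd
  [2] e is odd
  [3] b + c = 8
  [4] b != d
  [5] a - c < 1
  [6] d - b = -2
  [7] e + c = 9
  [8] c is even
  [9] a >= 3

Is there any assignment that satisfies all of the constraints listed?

Try a = 3, b = 4, c = 4, d = 2, e = 5.
Check constraint 3: b + c = 8; constraint 5: a - c = -1; constraint 6: d - b = -2. The remaining constraints are straightforward to verify.

Satisfiable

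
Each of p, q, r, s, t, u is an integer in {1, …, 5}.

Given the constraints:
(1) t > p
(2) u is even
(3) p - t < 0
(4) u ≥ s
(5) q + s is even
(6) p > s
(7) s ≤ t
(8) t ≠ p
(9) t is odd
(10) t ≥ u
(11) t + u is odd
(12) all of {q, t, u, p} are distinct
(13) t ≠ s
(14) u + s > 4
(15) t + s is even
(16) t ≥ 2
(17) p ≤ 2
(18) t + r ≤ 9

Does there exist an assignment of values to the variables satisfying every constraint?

The assignment p = 2, q = 1, r = 1, s = 1, t = 5, u = 4 works:
  constraint 3 holds since p - t = -3.
  constraint 14 holds since u + s = 5.
The rest check out directly.

Satisfiable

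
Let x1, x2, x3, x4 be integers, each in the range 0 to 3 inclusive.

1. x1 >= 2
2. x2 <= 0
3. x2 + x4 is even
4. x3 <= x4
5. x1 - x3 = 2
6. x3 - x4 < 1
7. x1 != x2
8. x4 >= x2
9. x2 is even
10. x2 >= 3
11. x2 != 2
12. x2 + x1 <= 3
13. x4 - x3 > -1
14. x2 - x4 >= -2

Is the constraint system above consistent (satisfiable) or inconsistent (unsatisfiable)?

From constraint 10: x2 ≥ 3. From constraint 1: x1 ≥ 2. Hence x2 + x1 ≥ 5. But constraint 12 requires x2 + x1 ≤ 3, and 3 < 5. Contradiction.

Unsatisfiable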